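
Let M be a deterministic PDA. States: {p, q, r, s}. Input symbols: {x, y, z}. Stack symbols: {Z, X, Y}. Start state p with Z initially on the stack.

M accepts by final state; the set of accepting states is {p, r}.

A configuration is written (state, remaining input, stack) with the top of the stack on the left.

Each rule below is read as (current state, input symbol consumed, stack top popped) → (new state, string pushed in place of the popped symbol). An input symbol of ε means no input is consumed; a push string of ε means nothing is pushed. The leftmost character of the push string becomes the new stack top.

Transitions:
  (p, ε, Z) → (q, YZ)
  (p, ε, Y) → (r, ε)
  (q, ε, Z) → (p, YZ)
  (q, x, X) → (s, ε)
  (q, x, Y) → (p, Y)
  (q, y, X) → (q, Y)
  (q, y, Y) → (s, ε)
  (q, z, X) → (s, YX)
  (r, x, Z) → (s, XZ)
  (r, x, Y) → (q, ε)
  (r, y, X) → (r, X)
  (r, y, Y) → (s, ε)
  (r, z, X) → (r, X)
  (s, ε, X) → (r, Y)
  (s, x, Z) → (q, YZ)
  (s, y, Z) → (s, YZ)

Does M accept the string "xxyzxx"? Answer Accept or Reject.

Reject

(p, xxyzxx, Z) ⊢ (q, xxyzxx, YZ) ⊢ (p, xyzxx, YZ) ⊢ (r, xyzxx, Z) ⊢ (s, yzxx, XZ) ⊢ (r, yzxx, YZ) ⊢ (s, zxx, Z)
No transition applies at (s, zxx, Z); input not fully consumed.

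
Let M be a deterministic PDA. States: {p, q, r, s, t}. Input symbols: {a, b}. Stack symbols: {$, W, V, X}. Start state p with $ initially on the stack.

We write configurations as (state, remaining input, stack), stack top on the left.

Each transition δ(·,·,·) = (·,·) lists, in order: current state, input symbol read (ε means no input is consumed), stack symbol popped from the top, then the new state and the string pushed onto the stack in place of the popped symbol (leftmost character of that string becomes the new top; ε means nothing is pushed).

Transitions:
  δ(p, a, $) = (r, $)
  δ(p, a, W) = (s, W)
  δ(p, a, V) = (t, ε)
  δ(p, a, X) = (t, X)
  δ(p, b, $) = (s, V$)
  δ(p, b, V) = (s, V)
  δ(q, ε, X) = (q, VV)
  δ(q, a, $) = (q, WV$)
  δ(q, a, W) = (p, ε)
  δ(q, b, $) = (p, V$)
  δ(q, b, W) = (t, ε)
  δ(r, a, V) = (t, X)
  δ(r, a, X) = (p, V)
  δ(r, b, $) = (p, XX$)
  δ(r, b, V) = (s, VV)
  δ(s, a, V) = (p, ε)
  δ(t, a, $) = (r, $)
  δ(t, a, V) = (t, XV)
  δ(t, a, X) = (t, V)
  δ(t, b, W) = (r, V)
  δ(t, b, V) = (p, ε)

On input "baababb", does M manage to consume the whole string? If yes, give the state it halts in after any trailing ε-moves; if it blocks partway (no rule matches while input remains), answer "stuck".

stuck

(p, baababb, $)
  read b, top $: go to s, push V$ → (s, aababb, V$)
  read a, top V: go to p, push ε → (p, ababb, $)
  read a, top $: go to r, push $ → (r, babb, $)
  read b, top $: go to p, push XX$ → (p, abb, XX$)
  read a, top X: go to t, push X → (t, bb, XX$)
No transition for (t, b, top X); M blocks with input bb remaining.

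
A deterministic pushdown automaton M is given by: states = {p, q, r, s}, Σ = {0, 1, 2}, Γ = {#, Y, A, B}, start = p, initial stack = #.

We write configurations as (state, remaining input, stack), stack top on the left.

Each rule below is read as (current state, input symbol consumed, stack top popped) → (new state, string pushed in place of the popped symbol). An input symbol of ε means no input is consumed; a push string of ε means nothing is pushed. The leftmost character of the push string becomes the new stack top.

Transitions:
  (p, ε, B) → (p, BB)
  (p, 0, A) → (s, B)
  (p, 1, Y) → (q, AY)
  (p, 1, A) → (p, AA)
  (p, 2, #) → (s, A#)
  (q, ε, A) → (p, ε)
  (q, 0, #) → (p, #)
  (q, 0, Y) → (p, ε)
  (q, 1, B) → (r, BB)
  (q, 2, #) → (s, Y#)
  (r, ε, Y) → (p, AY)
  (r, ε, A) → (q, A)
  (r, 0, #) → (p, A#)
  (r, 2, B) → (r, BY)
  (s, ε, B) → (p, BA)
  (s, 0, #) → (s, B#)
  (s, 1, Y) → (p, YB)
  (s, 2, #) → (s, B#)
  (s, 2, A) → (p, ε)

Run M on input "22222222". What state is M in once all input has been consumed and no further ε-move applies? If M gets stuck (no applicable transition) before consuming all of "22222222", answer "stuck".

(p, 22222222, #)
  read 2, top #: go to s, push A# → (s, 2222222, A#)
  read 2, top A: go to p, push ε → (p, 222222, #)
  read 2, top #: go to s, push A# → (s, 22222, A#)
  read 2, top A: go to p, push ε → (p, 2222, #)
  read 2, top #: go to s, push A# → (s, 222, A#)
  read 2, top A: go to p, push ε → (p, 22, #)
  read 2, top #: go to s, push A# → (s, 2, A#)
  read 2, top A: go to p, push ε → (p, ε, #)
All input consumed; M is in state p.

p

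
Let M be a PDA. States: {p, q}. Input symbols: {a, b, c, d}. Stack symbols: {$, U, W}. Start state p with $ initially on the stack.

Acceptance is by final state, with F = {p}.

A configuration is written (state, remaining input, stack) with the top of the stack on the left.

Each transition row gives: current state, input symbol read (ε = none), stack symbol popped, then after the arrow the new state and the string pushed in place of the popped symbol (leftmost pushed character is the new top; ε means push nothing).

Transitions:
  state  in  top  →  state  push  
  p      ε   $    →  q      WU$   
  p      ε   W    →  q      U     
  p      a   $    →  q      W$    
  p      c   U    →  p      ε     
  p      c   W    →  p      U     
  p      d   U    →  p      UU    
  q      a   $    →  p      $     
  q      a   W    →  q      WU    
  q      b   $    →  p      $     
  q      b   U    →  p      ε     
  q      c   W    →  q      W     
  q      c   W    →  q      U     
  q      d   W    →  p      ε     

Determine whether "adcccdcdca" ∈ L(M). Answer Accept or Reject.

No computation consumes all input and reaches a final state.

Reject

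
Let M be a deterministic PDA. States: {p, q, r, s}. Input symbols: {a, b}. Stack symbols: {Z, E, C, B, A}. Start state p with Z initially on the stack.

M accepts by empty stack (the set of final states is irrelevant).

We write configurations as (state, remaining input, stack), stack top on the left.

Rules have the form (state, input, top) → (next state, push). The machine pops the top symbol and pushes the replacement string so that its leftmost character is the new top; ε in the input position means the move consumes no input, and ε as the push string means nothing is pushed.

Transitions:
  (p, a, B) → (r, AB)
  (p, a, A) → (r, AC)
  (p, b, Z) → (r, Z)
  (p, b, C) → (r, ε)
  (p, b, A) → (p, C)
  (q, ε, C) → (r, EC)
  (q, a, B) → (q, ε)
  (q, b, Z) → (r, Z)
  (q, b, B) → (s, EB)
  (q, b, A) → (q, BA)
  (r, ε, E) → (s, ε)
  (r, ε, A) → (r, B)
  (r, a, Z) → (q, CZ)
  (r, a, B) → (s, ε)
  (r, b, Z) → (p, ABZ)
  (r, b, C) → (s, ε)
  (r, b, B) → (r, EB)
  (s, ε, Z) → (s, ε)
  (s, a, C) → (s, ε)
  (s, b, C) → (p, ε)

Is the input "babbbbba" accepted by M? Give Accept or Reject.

(p, babbbbba, Z)
  read b, top Z: go to r, push Z → (r, abbbbba, Z)
  read a, top Z: go to q, push CZ → (q, bbbbba, CZ)
  ε-move, top C: go to r, push EC → (r, bbbbba, ECZ)
  ε-move, top E: go to s, push ε → (s, bbbbba, CZ)
  read b, top C: go to p, push ε → (p, bbbba, Z)
  read b, top Z: go to r, push Z → (r, bbba, Z)
  read b, top Z: go to p, push ABZ → (p, bba, ABZ)
  read b, top A: go to p, push C → (p, ba, CBZ)
  read b, top C: go to r, push ε → (r, a, BZ)
  read a, top B: go to s, push ε → (s, ε, Z)
  ε-move, top Z: go to s, push ε → (s, ε, ε)
All input consumed and the stack is empty.

Accept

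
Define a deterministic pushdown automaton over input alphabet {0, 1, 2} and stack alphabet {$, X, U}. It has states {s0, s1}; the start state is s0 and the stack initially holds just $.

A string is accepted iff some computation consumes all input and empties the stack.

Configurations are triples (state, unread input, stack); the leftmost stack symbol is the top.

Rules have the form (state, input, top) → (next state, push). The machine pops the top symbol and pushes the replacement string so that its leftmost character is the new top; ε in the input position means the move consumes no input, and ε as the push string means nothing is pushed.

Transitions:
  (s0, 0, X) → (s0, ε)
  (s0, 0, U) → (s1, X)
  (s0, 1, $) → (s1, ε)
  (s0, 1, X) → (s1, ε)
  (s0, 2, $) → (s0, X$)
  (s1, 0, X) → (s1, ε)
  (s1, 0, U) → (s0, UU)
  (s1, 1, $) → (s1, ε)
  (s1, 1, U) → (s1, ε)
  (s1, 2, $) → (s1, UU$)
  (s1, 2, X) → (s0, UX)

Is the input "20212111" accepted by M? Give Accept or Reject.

(s0, 20212111, $) ⊢ (s0, 0212111, X$) ⊢ (s0, 212111, $) ⊢ (s0, 12111, X$) ⊢ (s1, 2111, $) ⊢ (s1, 111, UU$) ⊢ (s1, 11, U$) ⊢ (s1, 1, $) ⊢ (s1, ε, ε)
All input consumed and the stack is empty.

Accept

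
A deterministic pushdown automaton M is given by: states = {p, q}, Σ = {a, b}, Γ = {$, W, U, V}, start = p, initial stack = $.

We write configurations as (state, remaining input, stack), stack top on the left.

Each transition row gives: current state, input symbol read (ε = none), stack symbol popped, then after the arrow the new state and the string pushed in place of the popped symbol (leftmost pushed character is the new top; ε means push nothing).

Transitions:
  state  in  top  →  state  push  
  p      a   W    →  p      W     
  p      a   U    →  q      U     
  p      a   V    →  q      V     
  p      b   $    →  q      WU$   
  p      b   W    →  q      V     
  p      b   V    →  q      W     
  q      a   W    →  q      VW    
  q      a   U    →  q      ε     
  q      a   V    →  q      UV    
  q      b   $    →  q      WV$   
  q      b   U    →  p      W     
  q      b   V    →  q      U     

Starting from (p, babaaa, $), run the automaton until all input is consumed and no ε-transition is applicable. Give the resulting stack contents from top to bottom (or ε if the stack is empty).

UVWU$

(p, babaaa, $)
  read b, top $: go to q, push WU$ → (q, abaaa, WU$)
  read a, top W: go to q, push VW → (q, baaa, VWU$)
  read b, top V: go to q, push U → (q, aaa, UWU$)
  read a, top U: go to q, push ε → (q, aa, WU$)
  read a, top W: go to q, push VW → (q, a, VWU$)
  read a, top V: go to q, push UV → (q, ε, UVWU$)
All input consumed in state q with stack UVWU$.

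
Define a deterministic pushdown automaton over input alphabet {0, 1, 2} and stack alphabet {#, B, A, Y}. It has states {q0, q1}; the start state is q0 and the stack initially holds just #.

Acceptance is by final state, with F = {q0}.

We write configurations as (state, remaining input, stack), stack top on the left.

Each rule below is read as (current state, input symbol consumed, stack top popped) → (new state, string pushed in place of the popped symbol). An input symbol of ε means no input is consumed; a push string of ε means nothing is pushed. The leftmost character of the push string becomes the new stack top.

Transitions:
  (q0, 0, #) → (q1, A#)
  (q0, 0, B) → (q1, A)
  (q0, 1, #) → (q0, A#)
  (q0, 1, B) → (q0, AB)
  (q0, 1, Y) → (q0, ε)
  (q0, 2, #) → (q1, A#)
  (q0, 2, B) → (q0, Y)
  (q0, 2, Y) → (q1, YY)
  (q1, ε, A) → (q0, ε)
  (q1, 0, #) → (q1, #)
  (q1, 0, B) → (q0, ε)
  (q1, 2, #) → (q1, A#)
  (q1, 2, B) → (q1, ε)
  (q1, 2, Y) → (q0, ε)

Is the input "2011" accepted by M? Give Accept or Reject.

(q0, 2011, #)
  read 2, top #: go to q1, push A# → (q1, 011, A#)
  ε-move, top A: go to q0, push ε → (q0, 011, #)
  read 0, top #: go to q1, push A# → (q1, 11, A#)
  ε-move, top A: go to q0, push ε → (q0, 11, #)
  read 1, top #: go to q0, push A# → (q0, 1, A#)
No transition applies at (q0, 1, A#); input not fully consumed.

Reject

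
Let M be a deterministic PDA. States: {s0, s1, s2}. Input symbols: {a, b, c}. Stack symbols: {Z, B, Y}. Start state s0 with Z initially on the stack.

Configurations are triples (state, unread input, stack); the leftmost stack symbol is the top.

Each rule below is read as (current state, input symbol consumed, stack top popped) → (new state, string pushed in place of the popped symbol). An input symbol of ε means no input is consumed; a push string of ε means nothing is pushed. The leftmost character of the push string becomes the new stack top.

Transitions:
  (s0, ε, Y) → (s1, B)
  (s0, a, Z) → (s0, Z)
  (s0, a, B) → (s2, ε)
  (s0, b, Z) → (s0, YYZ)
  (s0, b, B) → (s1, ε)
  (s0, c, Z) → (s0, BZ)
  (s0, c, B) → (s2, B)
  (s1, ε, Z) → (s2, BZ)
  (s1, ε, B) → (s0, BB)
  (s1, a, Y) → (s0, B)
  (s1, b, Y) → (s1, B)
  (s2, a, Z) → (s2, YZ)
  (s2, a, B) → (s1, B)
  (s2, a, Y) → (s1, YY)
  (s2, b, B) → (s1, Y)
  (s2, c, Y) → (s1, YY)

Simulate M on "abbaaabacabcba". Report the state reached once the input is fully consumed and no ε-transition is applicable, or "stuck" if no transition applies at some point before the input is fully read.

s0

(s0, abbaaabacabcba, Z) ⊢ (s0, bbaaabacabcba, Z) ⊢ (s0, baaabacabcba, YYZ) ⊢ (s1, baaabacabcba, BYZ) ⊢ (s0, baaabacabcba, BBYZ) ⊢ (s1, aaabacabcba, BYZ) ⊢ (s0, aaabacabcba, BBYZ) ⊢ (s2, aabacabcba, BYZ) ⊢ (s1, abacabcba, BYZ) ⊢ (s0, abacabcba, BBYZ) ⊢ (s2, bacabcba, BYZ) ⊢ (s1, acabcba, YYZ) ⊢ (s0, cabcba, BYZ) ⊢ (s2, abcba, BYZ) ⊢ (s1, bcba, BYZ) ⊢ (s0, bcba, BBYZ) ⊢ (s1, cba, BYZ) ⊢ (s0, cba, BBYZ) ⊢ (s2, ba, BBYZ) ⊢ (s1, a, YBYZ) ⊢ (s0, ε, BBYZ)
All input consumed; M is in state s0.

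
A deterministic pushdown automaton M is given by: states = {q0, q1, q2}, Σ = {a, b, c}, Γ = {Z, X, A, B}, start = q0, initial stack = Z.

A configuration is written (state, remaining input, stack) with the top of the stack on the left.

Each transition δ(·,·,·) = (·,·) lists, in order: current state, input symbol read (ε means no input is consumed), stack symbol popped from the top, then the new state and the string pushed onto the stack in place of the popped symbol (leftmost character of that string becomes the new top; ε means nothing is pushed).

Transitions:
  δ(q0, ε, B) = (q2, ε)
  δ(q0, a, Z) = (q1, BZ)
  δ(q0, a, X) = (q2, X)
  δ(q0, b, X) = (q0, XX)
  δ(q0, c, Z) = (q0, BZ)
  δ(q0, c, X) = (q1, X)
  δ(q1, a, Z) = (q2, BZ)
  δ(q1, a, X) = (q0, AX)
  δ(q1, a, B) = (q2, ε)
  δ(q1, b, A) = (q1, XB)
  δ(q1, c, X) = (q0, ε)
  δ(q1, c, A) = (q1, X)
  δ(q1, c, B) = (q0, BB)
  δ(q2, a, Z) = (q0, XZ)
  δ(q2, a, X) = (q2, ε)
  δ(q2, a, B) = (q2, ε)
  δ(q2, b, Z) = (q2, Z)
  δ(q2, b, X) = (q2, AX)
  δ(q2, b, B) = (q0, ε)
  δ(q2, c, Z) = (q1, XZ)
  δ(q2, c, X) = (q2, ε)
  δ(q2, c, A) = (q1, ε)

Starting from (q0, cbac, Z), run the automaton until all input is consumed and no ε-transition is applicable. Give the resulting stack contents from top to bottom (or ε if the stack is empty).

(q0, cbac, Z) ⊢ (q0, bac, BZ) ⊢ (q2, bac, Z) ⊢ (q2, ac, Z) ⊢ (q0, c, XZ) ⊢ (q1, ε, XZ)
All input consumed in state q1 with stack XZ.

XZ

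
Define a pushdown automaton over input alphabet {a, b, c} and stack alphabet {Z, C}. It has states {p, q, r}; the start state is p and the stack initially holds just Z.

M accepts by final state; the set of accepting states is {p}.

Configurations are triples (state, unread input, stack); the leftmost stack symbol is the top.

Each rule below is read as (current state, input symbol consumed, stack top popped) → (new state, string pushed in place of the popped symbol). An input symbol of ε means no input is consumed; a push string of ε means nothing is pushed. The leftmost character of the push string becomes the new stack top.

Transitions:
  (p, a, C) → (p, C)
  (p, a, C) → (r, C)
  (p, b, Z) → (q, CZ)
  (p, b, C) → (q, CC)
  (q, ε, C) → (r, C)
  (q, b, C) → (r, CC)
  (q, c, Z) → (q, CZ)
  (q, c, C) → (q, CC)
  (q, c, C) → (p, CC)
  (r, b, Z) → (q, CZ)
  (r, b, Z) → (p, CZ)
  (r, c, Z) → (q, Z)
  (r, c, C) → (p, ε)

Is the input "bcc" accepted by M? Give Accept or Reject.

Accept

One accepting computation: (p, bcc, Z) ⊢ (q, cc, CZ) ⊢ (q, c, CCZ) ⊢ (p, ε, CCCZ)
All input consumed and state p ∈ F.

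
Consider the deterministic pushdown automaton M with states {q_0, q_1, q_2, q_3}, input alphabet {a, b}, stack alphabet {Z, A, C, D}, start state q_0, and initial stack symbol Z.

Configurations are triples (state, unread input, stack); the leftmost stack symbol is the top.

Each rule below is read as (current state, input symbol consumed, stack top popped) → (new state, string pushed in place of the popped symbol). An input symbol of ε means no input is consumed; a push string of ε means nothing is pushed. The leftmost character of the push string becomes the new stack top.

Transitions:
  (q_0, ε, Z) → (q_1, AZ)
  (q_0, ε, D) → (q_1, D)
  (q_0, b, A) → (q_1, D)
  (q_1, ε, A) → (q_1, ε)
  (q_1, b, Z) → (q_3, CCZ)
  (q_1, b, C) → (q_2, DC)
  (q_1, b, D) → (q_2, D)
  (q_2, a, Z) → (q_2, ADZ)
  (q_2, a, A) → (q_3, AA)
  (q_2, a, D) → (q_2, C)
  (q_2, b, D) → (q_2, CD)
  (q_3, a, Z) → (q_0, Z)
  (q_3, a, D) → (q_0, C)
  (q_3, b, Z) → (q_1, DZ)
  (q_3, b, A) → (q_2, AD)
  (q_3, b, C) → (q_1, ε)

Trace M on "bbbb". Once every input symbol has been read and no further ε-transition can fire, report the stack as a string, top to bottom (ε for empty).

(q_0, bbbb, Z)
  ε-move, top Z: go to q_1, push AZ → (q_1, bbbb, AZ)
  ε-move, top A: go to q_1, push ε → (q_1, bbbb, Z)
  read b, top Z: go to q_3, push CCZ → (q_3, bbb, CCZ)
  read b, top C: go to q_1, push ε → (q_1, bb, CZ)
  read b, top C: go to q_2, push DC → (q_2, b, DCZ)
  read b, top D: go to q_2, push CD → (q_2, ε, CDCZ)
All input consumed in state q_2 with stack CDCZ.

CDCZ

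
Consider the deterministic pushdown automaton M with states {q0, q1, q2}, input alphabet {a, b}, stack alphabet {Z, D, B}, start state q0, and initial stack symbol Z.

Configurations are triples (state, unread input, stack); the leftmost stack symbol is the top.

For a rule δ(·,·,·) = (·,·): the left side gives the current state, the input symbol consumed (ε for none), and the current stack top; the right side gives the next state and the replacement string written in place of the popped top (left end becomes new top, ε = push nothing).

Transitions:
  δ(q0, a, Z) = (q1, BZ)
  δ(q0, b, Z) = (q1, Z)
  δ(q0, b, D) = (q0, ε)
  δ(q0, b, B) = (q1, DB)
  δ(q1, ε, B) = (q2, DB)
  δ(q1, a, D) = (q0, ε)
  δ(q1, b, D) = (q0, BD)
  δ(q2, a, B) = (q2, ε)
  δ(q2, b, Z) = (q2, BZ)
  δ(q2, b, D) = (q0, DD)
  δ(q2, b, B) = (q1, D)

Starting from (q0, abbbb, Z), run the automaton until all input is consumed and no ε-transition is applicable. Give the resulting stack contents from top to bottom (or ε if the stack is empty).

(q0, abbbb, Z)
  read a, top Z: go to q1, push BZ → (q1, bbbb, BZ)
  ε-move, top B: go to q2, push DB → (q2, bbbb, DBZ)
  read b, top D: go to q0, push DD → (q0, bbb, DDBZ)
  read b, top D: go to q0, push ε → (q0, bb, DBZ)
  read b, top D: go to q0, push ε → (q0, b, BZ)
  read b, top B: go to q1, push DB → (q1, ε, DBZ)
All input consumed in state q1 with stack DBZ.

DBZ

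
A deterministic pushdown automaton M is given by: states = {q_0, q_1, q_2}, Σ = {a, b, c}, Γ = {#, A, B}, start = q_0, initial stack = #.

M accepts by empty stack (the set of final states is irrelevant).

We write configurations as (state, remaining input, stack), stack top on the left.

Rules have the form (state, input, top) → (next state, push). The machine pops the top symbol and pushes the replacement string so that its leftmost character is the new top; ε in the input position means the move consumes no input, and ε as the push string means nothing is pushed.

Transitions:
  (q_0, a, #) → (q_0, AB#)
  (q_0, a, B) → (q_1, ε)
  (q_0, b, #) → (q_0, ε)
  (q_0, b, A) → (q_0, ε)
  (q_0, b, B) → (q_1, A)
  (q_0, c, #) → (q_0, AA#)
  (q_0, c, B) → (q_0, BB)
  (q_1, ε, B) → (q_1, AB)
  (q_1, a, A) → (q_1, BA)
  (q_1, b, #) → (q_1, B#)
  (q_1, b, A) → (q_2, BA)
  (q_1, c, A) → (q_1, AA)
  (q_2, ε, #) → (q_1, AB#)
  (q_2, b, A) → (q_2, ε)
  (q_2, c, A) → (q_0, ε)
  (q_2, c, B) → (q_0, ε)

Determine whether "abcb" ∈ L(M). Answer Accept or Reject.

(q_0, abcb, #)
  read a, top #: go to q_0, push AB# → (q_0, bcb, AB#)
  read b, top A: go to q_0, push ε → (q_0, cb, B#)
  read c, top B: go to q_0, push BB → (q_0, b, BB#)
  read b, top B: go to q_1, push A → (q_1, ε, AB#)
All input consumed; stack is AB#, not empty, and no further ε-move applies.

Reject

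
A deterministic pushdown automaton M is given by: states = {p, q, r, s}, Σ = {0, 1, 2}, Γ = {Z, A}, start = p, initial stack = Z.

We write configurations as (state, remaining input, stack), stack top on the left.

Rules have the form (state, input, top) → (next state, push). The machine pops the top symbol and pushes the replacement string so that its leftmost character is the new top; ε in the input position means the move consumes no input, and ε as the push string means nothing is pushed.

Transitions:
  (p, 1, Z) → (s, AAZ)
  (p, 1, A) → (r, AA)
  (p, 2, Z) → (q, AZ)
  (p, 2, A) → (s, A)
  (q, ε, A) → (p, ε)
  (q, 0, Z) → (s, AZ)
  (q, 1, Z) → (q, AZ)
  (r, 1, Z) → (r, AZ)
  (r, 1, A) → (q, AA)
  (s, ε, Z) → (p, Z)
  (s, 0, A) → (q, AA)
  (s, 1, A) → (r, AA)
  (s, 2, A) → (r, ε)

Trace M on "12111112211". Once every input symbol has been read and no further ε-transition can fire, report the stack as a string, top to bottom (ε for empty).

(p, 12111112211, Z) ⊢ (s, 2111112211, AAZ) ⊢ (r, 111112211, AZ) ⊢ (q, 11112211, AAZ) ⊢ (p, 11112211, AZ) ⊢ (r, 1112211, AAZ) ⊢ (q, 112211, AAAZ) ⊢ (p, 112211, AAZ) ⊢ (r, 12211, AAAZ) ⊢ (q, 2211, AAAAZ) ⊢ (p, 2211, AAAZ) ⊢ (s, 211, AAAZ) ⊢ (r, 11, AAZ) ⊢ (q, 1, AAAZ) ⊢ (p, 1, AAZ) ⊢ (r, ε, AAAZ)
All input consumed in state r with stack AAAZ.

AAAZ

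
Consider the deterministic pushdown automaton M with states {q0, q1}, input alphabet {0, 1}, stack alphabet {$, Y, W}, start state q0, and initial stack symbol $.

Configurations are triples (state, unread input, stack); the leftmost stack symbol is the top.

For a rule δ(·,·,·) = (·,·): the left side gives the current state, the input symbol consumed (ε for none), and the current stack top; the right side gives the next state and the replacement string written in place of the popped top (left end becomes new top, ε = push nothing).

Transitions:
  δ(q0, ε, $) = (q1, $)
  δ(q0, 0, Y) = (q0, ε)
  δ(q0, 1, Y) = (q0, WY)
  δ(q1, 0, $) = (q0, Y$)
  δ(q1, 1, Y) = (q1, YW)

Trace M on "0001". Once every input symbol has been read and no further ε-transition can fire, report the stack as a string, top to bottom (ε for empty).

(q0, 0001, $)
  ε-move, top $: go to q1, push $ → (q1, 0001, $)
  read 0, top $: go to q0, push Y$ → (q0, 001, Y$)
  read 0, top Y: go to q0, push ε → (q0, 01, $)
  ε-move, top $: go to q1, push $ → (q1, 01, $)
  read 0, top $: go to q0, push Y$ → (q0, 1, Y$)
  read 1, top Y: go to q0, push WY → (q0, ε, WY$)
All input consumed in state q0 with stack WY$.

WY$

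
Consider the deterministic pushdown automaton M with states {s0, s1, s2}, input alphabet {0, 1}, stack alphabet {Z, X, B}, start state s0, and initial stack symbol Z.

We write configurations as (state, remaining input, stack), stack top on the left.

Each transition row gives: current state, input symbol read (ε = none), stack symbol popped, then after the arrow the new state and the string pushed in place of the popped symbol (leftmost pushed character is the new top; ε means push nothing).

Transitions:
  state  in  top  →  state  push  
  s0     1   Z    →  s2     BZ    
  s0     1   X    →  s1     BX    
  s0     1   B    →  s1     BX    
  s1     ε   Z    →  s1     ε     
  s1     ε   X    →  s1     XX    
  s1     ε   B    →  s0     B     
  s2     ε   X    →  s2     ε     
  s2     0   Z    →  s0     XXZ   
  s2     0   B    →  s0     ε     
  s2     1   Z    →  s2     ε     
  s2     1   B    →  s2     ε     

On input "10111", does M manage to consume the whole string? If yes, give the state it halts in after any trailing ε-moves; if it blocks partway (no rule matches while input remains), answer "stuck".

(s0, 10111, Z) ⊢ (s2, 0111, BZ) ⊢ (s0, 111, Z) ⊢ (s2, 11, BZ) ⊢ (s2, 1, Z) ⊢ (s2, ε, ε)
All input consumed; M is in state s2.

s2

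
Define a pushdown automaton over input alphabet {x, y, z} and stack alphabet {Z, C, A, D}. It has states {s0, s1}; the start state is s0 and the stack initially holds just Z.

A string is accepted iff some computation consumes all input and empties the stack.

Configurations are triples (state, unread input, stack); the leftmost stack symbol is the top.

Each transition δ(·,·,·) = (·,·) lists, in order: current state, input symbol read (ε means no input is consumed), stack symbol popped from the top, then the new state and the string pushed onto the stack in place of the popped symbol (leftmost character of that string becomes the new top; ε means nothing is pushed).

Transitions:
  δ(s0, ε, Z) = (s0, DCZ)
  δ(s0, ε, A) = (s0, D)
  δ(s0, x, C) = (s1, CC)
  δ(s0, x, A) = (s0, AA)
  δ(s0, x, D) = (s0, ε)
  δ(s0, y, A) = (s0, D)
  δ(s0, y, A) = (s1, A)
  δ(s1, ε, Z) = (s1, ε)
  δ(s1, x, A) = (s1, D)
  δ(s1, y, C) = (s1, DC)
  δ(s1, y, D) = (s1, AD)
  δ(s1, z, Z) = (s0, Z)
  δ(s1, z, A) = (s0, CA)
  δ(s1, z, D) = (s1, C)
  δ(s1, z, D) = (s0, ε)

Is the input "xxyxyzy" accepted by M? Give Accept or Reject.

Reject

No computation consumes all input and empties the stack.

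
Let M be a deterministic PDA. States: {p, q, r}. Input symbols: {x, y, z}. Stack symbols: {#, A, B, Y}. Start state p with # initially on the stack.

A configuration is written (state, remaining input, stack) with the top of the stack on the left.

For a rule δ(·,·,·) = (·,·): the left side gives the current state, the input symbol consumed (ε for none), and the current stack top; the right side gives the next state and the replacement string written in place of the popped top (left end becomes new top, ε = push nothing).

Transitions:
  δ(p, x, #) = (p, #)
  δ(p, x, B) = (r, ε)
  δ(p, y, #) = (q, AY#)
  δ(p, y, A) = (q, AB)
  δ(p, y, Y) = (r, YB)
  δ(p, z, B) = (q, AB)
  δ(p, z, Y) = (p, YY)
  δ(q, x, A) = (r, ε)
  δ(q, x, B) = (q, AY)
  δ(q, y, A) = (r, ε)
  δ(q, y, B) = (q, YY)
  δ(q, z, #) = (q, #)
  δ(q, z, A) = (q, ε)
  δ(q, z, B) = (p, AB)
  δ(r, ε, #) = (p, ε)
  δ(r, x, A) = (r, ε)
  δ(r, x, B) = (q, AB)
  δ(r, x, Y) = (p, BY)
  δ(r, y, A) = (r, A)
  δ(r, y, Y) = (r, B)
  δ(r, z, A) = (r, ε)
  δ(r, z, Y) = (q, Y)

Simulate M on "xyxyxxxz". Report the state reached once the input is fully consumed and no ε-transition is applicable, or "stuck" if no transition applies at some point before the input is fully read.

q

(p, xyxyxxxz, #) ⊢ (p, yxyxxxz, #) ⊢ (q, xyxxxz, AY#) ⊢ (r, yxxxz, Y#) ⊢ (r, xxxz, B#) ⊢ (q, xxz, AB#) ⊢ (r, xz, B#) ⊢ (q, z, AB#) ⊢ (q, ε, B#)
All input consumed; M is in state q.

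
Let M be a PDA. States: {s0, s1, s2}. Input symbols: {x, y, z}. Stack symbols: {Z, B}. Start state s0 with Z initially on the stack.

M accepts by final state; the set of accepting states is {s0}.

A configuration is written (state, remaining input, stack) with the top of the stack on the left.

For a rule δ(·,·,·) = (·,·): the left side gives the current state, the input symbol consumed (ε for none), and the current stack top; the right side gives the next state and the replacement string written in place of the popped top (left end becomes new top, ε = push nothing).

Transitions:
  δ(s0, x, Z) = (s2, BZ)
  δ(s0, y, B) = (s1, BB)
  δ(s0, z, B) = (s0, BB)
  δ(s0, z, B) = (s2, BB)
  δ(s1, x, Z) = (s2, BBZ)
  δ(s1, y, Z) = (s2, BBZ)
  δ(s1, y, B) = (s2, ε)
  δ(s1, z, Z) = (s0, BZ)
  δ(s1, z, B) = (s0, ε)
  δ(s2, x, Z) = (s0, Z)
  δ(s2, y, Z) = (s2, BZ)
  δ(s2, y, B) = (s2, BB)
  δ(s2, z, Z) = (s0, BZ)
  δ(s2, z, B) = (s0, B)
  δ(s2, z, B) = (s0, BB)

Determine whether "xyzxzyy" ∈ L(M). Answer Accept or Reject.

Reject

No computation consumes all input and reaches a final state.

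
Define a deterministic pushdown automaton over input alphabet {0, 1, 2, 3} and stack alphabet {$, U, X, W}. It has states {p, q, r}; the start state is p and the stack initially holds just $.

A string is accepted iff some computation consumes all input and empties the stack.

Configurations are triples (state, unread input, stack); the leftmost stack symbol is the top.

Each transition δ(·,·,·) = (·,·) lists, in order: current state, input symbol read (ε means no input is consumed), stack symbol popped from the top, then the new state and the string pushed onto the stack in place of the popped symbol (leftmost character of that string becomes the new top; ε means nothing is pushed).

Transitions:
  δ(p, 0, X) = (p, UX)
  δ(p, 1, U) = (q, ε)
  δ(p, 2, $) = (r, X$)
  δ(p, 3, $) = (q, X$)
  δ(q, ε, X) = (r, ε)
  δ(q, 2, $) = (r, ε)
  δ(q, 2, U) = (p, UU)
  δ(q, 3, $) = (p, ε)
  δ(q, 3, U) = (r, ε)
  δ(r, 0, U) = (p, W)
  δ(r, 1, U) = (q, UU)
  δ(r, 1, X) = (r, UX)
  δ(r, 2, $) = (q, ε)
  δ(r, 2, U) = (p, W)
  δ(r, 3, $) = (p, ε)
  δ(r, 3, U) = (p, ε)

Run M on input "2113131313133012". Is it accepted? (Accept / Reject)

Accept

(p, 2113131313133012, $)
  read 2, top $: go to r, push X$ → (r, 113131313133012, X$)
  read 1, top X: go to r, push UX → (r, 13131313133012, UX$)
  read 1, top U: go to q, push UU → (q, 3131313133012, UUX$)
  read 3, top U: go to r, push ε → (r, 131313133012, UX$)
  read 1, top U: go to q, push UU → (q, 31313133012, UUX$)
  read 3, top U: go to r, push ε → (r, 1313133012, UX$)
  read 1, top U: go to q, push UU → (q, 313133012, UUX$)
  read 3, top U: go to r, push ε → (r, 13133012, UX$)
  read 1, top U: go to q, push UU → (q, 3133012, UUX$)
  read 3, top U: go to r, push ε → (r, 133012, UX$)
  read 1, top U: go to q, push UU → (q, 33012, UUX$)
  read 3, top U: go to r, push ε → (r, 3012, UX$)
  read 3, top U: go to p, push ε → (p, 012, X$)
  read 0, top X: go to p, push UX → (p, 12, UX$)
  read 1, top U: go to q, push ε → (q, 2, X$)
  ε-move, top X: go to r, push ε → (r, 2, $)
  read 2, top $: go to q, push ε → (q, ε, ε)
All input consumed and the stack is empty.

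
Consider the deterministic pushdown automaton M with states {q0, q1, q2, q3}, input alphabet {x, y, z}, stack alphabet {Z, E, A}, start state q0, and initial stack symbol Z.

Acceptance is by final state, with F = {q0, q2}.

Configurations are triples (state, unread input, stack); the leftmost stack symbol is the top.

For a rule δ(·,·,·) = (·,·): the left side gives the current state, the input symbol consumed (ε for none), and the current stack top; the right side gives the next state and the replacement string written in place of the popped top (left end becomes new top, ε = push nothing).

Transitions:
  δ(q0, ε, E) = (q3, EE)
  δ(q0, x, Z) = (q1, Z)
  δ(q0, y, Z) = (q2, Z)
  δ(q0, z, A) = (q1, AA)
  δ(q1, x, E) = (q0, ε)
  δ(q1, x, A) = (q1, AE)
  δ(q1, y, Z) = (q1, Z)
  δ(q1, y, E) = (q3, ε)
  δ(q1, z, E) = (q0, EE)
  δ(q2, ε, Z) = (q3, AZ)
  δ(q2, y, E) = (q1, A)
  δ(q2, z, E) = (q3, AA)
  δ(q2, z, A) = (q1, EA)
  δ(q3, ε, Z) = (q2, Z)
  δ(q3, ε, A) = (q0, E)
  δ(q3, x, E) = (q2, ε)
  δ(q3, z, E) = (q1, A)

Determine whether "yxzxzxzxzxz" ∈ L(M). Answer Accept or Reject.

(q0, yxzxzxzxzxz, Z) ⊢ (q2, xzxzxzxzxz, Z) ⊢ (q3, xzxzxzxzxz, AZ) ⊢ (q0, xzxzxzxzxz, EZ) ⊢ (q3, xzxzxzxzxz, EEZ) ⊢ (q2, zxzxzxzxz, EZ) ⊢ (q3, xzxzxzxz, AAZ) ⊢ (q0, xzxzxzxz, EAZ) ⊢ (q3, xzxzxzxz, EEAZ) ⊢ (q2, zxzxzxz, EAZ) ⊢ (q3, xzxzxz, AAAZ) ⊢ (q0, xzxzxz, EAAZ) ⊢ (q3, xzxzxz, EEAAZ) ⊢ (q2, zxzxz, EAAZ) ⊢ (q3, xzxz, AAAAZ) ⊢ (q0, xzxz, EAAAZ) ⊢ (q3, xzxz, EEAAAZ) ⊢ (q2, zxz, EAAAZ) ⊢ (q3, xz, AAAAAZ) ⊢ (q0, xz, EAAAAZ) ⊢ (q3, xz, EEAAAAZ) ⊢ (q2, z, EAAAAZ) ⊢ (q3, ε, AAAAAAZ) ⊢ (q0, ε, EAAAAAZ)
All input consumed; state q0 ∈ F.

Accept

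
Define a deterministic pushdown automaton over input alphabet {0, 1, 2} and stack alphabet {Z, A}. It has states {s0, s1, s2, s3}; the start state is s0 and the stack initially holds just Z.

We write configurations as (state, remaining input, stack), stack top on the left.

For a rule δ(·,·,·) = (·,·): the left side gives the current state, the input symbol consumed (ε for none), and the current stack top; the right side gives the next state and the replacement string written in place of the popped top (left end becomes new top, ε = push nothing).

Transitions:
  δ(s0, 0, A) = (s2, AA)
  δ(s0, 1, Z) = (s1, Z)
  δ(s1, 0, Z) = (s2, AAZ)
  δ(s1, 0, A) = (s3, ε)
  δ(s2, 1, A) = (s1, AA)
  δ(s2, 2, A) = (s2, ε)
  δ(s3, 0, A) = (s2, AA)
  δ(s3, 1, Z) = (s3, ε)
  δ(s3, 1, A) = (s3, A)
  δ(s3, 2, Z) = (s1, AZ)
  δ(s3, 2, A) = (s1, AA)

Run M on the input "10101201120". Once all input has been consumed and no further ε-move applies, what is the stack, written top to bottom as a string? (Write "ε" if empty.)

(s0, 10101201120, Z)
  read 1, top Z: go to s1, push Z → (s1, 0101201120, Z)
  read 0, top Z: go to s2, push AAZ → (s2, 101201120, AAZ)
  read 1, top A: go to s1, push AA → (s1, 01201120, AAAZ)
  read 0, top A: go to s3, push ε → (s3, 1201120, AAZ)
  read 1, top A: go to s3, push A → (s3, 201120, AAZ)
  read 2, top A: go to s1, push AA → (s1, 01120, AAAZ)
  read 0, top A: go to s3, push ε → (s3, 1120, AAZ)
  read 1, top A: go to s3, push A → (s3, 120, AAZ)
  read 1, top A: go to s3, push A → (s3, 20, AAZ)
  read 2, top A: go to s1, push AA → (s1, 0, AAAZ)
  read 0, top A: go to s3, push ε → (s3, ε, AAZ)
All input consumed in state s3 with stack AAZ.

AAZ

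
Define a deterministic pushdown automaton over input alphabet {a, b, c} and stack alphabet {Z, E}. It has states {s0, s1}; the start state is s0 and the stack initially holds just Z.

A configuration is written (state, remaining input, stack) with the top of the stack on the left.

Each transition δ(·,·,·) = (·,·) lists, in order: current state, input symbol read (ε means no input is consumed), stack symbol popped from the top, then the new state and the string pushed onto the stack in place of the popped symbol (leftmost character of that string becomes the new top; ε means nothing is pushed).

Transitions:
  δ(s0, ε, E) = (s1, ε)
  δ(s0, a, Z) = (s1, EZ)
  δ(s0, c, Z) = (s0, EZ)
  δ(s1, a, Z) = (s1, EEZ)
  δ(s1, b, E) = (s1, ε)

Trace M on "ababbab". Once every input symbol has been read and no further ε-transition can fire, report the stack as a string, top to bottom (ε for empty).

EZ

(s0, ababbab, Z) ⊢ (s1, babbab, EZ) ⊢ (s1, abbab, Z) ⊢ (s1, bbab, EEZ) ⊢ (s1, bab, EZ) ⊢ (s1, ab, Z) ⊢ (s1, b, EEZ) ⊢ (s1, ε, EZ)
All input consumed in state s1 with stack EZ.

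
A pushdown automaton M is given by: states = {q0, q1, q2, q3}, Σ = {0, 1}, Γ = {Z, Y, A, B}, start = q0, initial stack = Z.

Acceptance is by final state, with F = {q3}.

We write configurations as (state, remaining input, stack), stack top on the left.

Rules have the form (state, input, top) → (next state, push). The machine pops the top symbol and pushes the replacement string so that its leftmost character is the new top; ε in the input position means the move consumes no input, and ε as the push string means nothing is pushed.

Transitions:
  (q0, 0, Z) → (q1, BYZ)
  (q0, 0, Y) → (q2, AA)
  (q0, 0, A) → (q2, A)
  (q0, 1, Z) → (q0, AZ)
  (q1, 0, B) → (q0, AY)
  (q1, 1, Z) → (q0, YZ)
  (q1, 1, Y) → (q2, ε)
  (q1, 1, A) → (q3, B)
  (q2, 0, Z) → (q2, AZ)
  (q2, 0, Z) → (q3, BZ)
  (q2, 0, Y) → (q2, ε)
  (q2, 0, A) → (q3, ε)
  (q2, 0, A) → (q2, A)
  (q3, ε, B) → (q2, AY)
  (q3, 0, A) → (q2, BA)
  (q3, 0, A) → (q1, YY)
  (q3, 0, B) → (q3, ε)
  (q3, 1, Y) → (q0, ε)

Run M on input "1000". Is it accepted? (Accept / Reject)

Accept

One accepting computation: (q0, 1000, Z) ⊢ (q0, 000, AZ) ⊢ (q2, 00, AZ) ⊢ (q2, 0, AZ) ⊢ (q3, ε, Z)
All input consumed and state q3 ∈ F.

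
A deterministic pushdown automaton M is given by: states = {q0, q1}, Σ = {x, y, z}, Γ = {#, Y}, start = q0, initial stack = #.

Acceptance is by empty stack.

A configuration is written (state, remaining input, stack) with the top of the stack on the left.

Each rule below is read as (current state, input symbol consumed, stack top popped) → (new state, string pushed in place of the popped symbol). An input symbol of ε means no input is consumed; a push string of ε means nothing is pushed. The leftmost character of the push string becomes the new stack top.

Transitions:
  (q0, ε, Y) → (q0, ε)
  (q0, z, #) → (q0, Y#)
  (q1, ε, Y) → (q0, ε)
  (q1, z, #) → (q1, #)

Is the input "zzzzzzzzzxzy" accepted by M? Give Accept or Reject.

Reject

(q0, zzzzzzzzzxzy, #)
  read z, top #: go to q0, push Y# → (q0, zzzzzzzzxzy, Y#)
  ε-move, top Y: go to q0, push ε → (q0, zzzzzzzzxzy, #)
  read z, top #: go to q0, push Y# → (q0, zzzzzzzxzy, Y#)
  ε-move, top Y: go to q0, push ε → (q0, zzzzzzzxzy, #)
  read z, top #: go to q0, push Y# → (q0, zzzzzzxzy, Y#)
  ε-move, top Y: go to q0, push ε → (q0, zzzzzzxzy, #)
  read z, top #: go to q0, push Y# → (q0, zzzzzxzy, Y#)
  ε-move, top Y: go to q0, push ε → (q0, zzzzzxzy, #)
  read z, top #: go to q0, push Y# → (q0, zzzzxzy, Y#)
  ε-move, top Y: go to q0, push ε → (q0, zzzzxzy, #)
  read z, top #: go to q0, push Y# → (q0, zzzxzy, Y#)
  ε-move, top Y: go to q0, push ε → (q0, zzzxzy, #)
  read z, top #: go to q0, push Y# → (q0, zzxzy, Y#)
  ε-move, top Y: go to q0, push ε → (q0, zzxzy, #)
  read z, top #: go to q0, push Y# → (q0, zxzy, Y#)
  ε-move, top Y: go to q0, push ε → (q0, zxzy, #)
  read z, top #: go to q0, push Y# → (q0, xzy, Y#)
  ε-move, top Y: go to q0, push ε → (q0, xzy, #)
No transition applies at (q0, xzy, #); input not fully consumed.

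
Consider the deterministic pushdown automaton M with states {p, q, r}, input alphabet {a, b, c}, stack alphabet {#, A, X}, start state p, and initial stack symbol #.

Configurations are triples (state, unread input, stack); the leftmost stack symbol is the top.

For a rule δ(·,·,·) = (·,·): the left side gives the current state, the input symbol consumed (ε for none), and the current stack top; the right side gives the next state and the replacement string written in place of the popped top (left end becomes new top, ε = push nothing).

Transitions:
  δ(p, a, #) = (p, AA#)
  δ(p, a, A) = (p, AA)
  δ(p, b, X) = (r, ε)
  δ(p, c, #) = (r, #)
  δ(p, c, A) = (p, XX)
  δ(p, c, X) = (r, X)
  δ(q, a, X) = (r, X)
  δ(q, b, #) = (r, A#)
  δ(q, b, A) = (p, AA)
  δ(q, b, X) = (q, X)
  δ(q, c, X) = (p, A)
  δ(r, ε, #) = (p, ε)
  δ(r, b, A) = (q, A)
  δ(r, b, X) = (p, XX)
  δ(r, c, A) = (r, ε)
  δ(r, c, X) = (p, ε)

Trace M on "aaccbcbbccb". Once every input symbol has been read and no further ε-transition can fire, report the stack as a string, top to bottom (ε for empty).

XXXAA#

(p, aaccbcbbccb, #)
  read a, top #: go to p, push AA# → (p, accbcbbccb, AA#)
  read a, top A: go to p, push AA → (p, ccbcbbccb, AAA#)
  read c, top A: go to p, push XX → (p, cbcbbccb, XXAA#)
  read c, top X: go to r, push X → (r, bcbbccb, XXAA#)
  read b, top X: go to p, push XX → (p, cbbccb, XXXAA#)
  read c, top X: go to r, push X → (r, bbccb, XXXAA#)
  read b, top X: go to p, push XX → (p, bccb, XXXXAA#)
  read b, top X: go to r, push ε → (r, ccb, XXXAA#)
  read c, top X: go to p, push ε → (p, cb, XXAA#)
  read c, top X: go to r, push X → (r, b, XXAA#)
  read b, top X: go to p, push XX → (p, ε, XXXAA#)
All input consumed in state p with stack XXXAA#.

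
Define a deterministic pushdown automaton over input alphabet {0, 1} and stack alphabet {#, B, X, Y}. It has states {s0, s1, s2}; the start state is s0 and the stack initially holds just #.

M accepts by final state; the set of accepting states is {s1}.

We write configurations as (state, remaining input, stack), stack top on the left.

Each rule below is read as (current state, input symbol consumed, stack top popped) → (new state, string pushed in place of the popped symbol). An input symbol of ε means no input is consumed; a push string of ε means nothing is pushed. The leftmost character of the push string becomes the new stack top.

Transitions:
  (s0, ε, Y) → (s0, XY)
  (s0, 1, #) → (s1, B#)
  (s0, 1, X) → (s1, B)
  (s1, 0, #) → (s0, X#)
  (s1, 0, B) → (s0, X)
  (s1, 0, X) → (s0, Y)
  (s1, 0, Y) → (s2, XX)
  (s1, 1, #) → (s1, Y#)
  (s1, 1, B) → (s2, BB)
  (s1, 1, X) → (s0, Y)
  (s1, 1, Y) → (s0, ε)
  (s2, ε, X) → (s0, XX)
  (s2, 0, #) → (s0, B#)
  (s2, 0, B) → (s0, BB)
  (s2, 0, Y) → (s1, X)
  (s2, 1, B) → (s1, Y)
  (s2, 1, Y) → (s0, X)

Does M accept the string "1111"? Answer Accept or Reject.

Reject

(s0, 1111, #)
  read 1, top #: go to s1, push B# → (s1, 111, B#)
  read 1, top B: go to s2, push BB → (s2, 11, BB#)
  read 1, top B: go to s1, push Y → (s1, 1, YB#)
  read 1, top Y: go to s0, push ε → (s0, ε, B#)
All input consumed; state s0 ∉ F and no further ε-move applies.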